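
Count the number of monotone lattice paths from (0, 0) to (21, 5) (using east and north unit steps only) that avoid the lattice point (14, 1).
Number of paths = 60830

Total paths from (0, 0) to (21, 5): C(26, 21) = 65780. Paths through (14, 1): (paths (0, 0) → (14, 1)) × (paths (14, 1) → (21, 5)) = C(15, 14) · C(11, 7) = 15 · 330 = 4950. Avoidance count = 65780 − 4950 = 60830.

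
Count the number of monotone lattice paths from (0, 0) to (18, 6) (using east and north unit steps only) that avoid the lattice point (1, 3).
Number of paths = 130036

Total paths from (0, 0) to (18, 6): C(24, 18) = 134596. Paths through (1, 3): (paths (0, 0) → (1, 3)) × (paths (1, 3) → (18, 6)) = C(4, 1) · C(20, 17) = 4 · 1140 = 4560. Avoidance count = 134596 − 4560 = 130036.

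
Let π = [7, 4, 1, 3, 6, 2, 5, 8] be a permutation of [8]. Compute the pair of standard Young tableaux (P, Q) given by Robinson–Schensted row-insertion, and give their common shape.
P = [1, 2, 5, 8] / [3, 6] / [4] / [7];  Q = [1, 4, 5, 8] / [2, 7] / [3] / [6];  common shape = (4, 2, 1, 1)

Row-insert the values π_1, π_2, … into P one at a time, bumping the leftmost entry strictly greater than the inserted value down to the next row. The recording tableau Q records, in position (i, j), the step at which that cell was added to P.
  Insert 7 (step 1): P = [7];  Q = [1]
  Insert 4 (step 2): P = [4] / [7];  Q = [1] / [2]
  Insert 1 (step 3): P = [1] / [4] / [7];  Q = [1] / [2] / [3]
  Insert 3 (step 4): P = [1, 3] / [4] / [7];  Q = [1, 4] / [2] / [3]
  Insert 6 (step 5): P = [1, 3, 6] / [4] / [7];  Q = [1, 4, 5] / [2] / [3]
  Insert 2 (step 6): P = [1, 2, 6] / [3] / [4] / [7];  Q = [1, 4, 5] / [2] / [3] / [6]
  Insert 5 (step 7): P = [1, 2, 5] / [3, 6] / [4] / [7];  Q = [1, 4, 5] / [2, 7] / [3] / [6]
  Insert 8 (step 8): P = [1, 2, 5, 8] / [3, 6] / [4] / [7];  Q = [1, 4, 5, 8] / [2, 7] / [3] / [6]
Final shape: (4, 2, 1, 1).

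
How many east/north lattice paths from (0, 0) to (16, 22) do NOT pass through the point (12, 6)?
Number of paths = 22150031850

Total paths from (0, 0) to (16, 22): C(38, 16) = 22239974430. Paths through (12, 6): (paths (0, 0) → (12, 6)) × (paths (12, 6) → (16, 22)) = C(18, 12) · C(20, 4) = 18564 · 4845 = 89942580. Avoidance count = 22239974430 − 89942580 = 22150031850.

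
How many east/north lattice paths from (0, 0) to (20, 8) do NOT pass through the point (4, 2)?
Number of paths = 1988910

Total paths from (0, 0) to (20, 8): C(28, 20) = 3108105. Paths through (4, 2): (paths (0, 0) → (4, 2)) × (paths (4, 2) → (20, 8)) = C(6, 4) · C(22, 16) = 15 · 74613 = 1119195. Avoidance count = 3108105 − 1119195 = 1988910.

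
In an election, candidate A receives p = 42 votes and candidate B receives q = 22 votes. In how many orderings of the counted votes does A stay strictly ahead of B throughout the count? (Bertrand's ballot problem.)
Strict-lead orderings = 25108577638511850

Total orderings of the 64 votes with 42 for A: C(64, 42) = 80347448443237920. By the Bertrand ballot formula (Cycle Lemma / reflection principle), the number of orderings in which A is strictly ahead of B throughout is (p − q)/(p + q) · C(p + q, p) = (42 − 22)/(42 + 22) · 80347448443237920 = 25108577638511850.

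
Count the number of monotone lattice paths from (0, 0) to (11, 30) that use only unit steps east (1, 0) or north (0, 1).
Number of paths = 3159461968

A monotone lattice path from (0, 0) to (11, 30) consists of 11 east steps and 30 north steps in some order, so it is determined by which 11 of the 41 steps are east. The count is C(41, 11) = 3159461968.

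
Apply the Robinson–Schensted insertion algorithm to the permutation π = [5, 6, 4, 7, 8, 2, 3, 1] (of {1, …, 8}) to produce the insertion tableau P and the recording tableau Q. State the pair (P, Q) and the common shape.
P = [1, 3, 7, 8] / [2, 6] / [4] / [5];  Q = [1, 2, 4, 5] / [3, 7] / [6] / [8];  common shape = (4, 2, 1, 1)

Row-insert the values π_1, π_2, … into P one at a time, bumping the leftmost entry strictly greater than the inserted value down to the next row. The recording tableau Q records, in position (i, j), the step at which that cell was added to P.
  Insert 5 (step 1): P = [5];  Q = [1]
  Insert 6 (step 2): P = [5, 6];  Q = [1, 2]
  Insert 4 (step 3): P = [4, 6] / [5];  Q = [1, 2] / [3]
  Insert 7 (step 4): P = [4, 6, 7] / [5];  Q = [1, 2, 4] / [3]
  Insert 8 (step 5): P = [4, 6, 7, 8] / [5];  Q = [1, 2, 4, 5] / [3]
  Insert 2 (step 6): P = [2, 6, 7, 8] / [4] / [5];  Q = [1, 2, 4, 5] / [3] / [6]
  Insert 3 (step 7): P = [2, 3, 7, 8] / [4, 6] / [5];  Q = [1, 2, 4, 5] / [3, 7] / [6]
  Insert 1 (step 8): P = [1, 3, 7, 8] / [2, 6] / [4] / [5];  Q = [1, 2, 4, 5] / [3, 7] / [6] / [8]
Final shape: (4, 2, 1, 1).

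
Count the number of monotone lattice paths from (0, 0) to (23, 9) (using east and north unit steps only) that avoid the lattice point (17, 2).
Number of paths = 27755364

Total paths from (0, 0) to (23, 9): C(32, 23) = 28048800. Paths through (17, 2): (paths (0, 0) → (17, 2)) × (paths (17, 2) → (23, 9)) = C(19, 17) · C(13, 6) = 171 · 1716 = 293436. Avoidance count = 28048800 − 293436 = 27755364.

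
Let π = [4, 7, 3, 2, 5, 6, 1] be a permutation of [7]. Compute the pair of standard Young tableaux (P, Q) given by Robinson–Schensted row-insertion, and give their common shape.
P = [1, 5, 6] / [2, 7] / [3] / [4];  Q = [1, 2, 6] / [3, 5] / [4] / [7];  common shape = (3, 2, 1, 1)

Row-insert the values π_1, π_2, … into P one at a time, bumping the leftmost entry strictly greater than the inserted value down to the next row. The recording tableau Q records, in position (i, j), the step at which that cell was added to P.
  Insert 4 (step 1): P = [4];  Q = [1]
  Insert 7 (step 2): P = [4, 7];  Q = [1, 2]
  Insert 3 (step 3): P = [3, 7] / [4];  Q = [1, 2] / [3]
  Insert 2 (step 4): P = [2, 7] / [3] / [4];  Q = [1, 2] / [3] / [4]
  Insert 5 (step 5): P = [2, 5] / [3, 7] / [4];  Q = [1, 2] / [3, 5] / [4]
  Insert 6 (step 6): P = [2, 5, 6] / [3, 7] / [4];  Q = [1, 2, 6] / [3, 5] / [4]
  Insert 1 (step 7): P = [1, 5, 6] / [2, 7] / [3] / [4];  Q = [1, 2, 6] / [3, 5] / [4] / [7]
Final shape: (3, 2, 1, 1).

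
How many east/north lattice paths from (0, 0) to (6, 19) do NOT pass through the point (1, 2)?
Number of paths = 98098

Total paths from (0, 0) to (6, 19): C(25, 6) = 177100. Paths through (1, 2): (paths (0, 0) → (1, 2)) × (paths (1, 2) → (6, 19)) = C(3, 1) · C(22, 5) = 3 · 26334 = 79002. Avoidance count = 177100 − 79002 = 98098.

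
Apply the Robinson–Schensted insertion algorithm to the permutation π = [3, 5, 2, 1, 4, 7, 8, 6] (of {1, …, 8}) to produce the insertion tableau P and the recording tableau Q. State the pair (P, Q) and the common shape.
P = [1, 4, 6, 8] / [2, 5, 7] / [3];  Q = [1, 2, 6, 7] / [3, 5, 8] / [4];  common shape = (4, 3, 1)

Row-insert the values π_1, π_2, … into P one at a time, bumping the leftmost entry strictly greater than the inserted value down to the next row. The recording tableau Q records, in position (i, j), the step at which that cell was added to P.
  Insert 3 (step 1): P = [3];  Q = [1]
  Insert 5 (step 2): P = [3, 5];  Q = [1, 2]
  Insert 2 (step 3): P = [2, 5] / [3];  Q = [1, 2] / [3]
  Insert 1 (step 4): P = [1, 5] / [2] / [3];  Q = [1, 2] / [3] / [4]
  Insert 4 (step 5): P = [1, 4] / [2, 5] / [3];  Q = [1, 2] / [3, 5] / [4]
  Insert 7 (step 6): P = [1, 4, 7] / [2, 5] / [3];  Q = [1, 2, 6] / [3, 5] / [4]
  Insert 8 (step 7): P = [1, 4, 7, 8] / [2, 5] / [3];  Q = [1, 2, 6, 7] / [3, 5] / [4]
  Insert 6 (step 8): P = [1, 4, 6, 8] / [2, 5, 7] / [3];  Q = [1, 2, 6, 7] / [3, 5, 8] / [4]
Final shape: (4, 3, 1).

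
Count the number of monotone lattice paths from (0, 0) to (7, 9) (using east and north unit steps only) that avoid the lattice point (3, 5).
Number of paths = 7520

Total paths from (0, 0) to (7, 9): C(16, 7) = 11440. Paths through (3, 5): (paths (0, 0) → (3, 5)) × (paths (3, 5) → (7, 9)) = C(8, 3) · C(8, 4) = 56 · 70 = 3920. Avoidance count = 11440 − 3920 = 7520.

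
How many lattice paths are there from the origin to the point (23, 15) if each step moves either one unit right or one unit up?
Number of paths = 15471286560

A monotone lattice path from (0, 0) to (23, 15) consists of 23 east steps and 15 north steps in some order, so it is determined by which 23 of the 38 steps are east. The count is C(38, 23) = 15471286560.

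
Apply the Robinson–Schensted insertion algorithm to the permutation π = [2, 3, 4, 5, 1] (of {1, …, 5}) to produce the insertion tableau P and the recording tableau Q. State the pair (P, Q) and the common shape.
P = [1, 3, 4, 5] / [2];  Q = [1, 2, 3, 4] / [5];  common shape = (4, 1)

Row-insert the values π_1, π_2, … into P one at a time, bumping the leftmost entry strictly greater than the inserted value down to the next row. The recording tableau Q records, in position (i, j), the step at which that cell was added to P.
  Insert 2 (step 1): P = [2];  Q = [1]
  Insert 3 (step 2): P = [2, 3];  Q = [1, 2]
  Insert 4 (step 3): P = [2, 3, 4];  Q = [1, 2, 3]
  Insert 5 (step 4): P = [2, 3, 4, 5];  Q = [1, 2, 3, 4]
  Insert 1 (step 5): P = [1, 3, 4, 5] / [2];  Q = [1, 2, 3, 4] / [5]
Final shape: (4, 1).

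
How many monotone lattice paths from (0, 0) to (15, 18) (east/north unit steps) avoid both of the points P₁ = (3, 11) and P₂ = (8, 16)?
Number of paths = 995642340

Inclusion–exclusion. Total paths: C(33, 15) = 1037158320. Through P₁: C(14, 3)·C(19, 12) = 18341232. Through P₂: C(24, 8)·C(9, 7) = 26476956. Since P₁ is strictly southwest of P₂, a monotone path through both must visit P₁ then P₂; paths through both = C(14, 3)·C(10, 5)·C(9, 7) = 3302208. Avoid both = 1037158320 − 18341232 − 26476956 + 3302208 = 995642340.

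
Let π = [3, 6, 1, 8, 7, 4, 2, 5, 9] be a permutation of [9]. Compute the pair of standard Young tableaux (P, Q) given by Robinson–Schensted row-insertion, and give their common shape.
P = [1, 2, 5, 9] / [3, 4, 7] / [6] / [8];  Q = [1, 2, 4, 9] / [3, 5, 8] / [6] / [7];  common shape = (4, 3, 1, 1)

Row-insert the values π_1, π_2, … into P one at a time, bumping the leftmost entry strictly greater than the inserted value down to the next row. The recording tableau Q records, in position (i, j), the step at which that cell was added to P.
  Insert 3 (step 1): P = [3];  Q = [1]
  Insert 6 (step 2): P = [3, 6];  Q = [1, 2]
  Insert 1 (step 3): P = [1, 6] / [3];  Q = [1, 2] / [3]
  Insert 8 (step 4): P = [1, 6, 8] / [3];  Q = [1, 2, 4] / [3]
  Insert 7 (step 5): P = [1, 6, 7] / [3, 8];  Q = [1, 2, 4] / [3, 5]
  Insert 4 (step 6): P = [1, 4, 7] / [3, 6] / [8];  Q = [1, 2, 4] / [3, 5] / [6]
  Insert 2 (step 7): P = [1, 2, 7] / [3, 4] / [6] / [8];  Q = [1, 2, 4] / [3, 5] / [6] / [7]
  Insert 5 (step 8): P = [1, 2, 5] / [3, 4, 7] / [6] / [8];  Q = [1, 2, 4] / [3, 5, 8] / [6] / [7]
  Insert 9 (step 9): P = [1, 2, 5, 9] / [3, 4, 7] / [6] / [8];  Q = [1, 2, 4, 9] / [3, 5, 8] / [6] / [7]
Final shape: (4, 3, 1, 1).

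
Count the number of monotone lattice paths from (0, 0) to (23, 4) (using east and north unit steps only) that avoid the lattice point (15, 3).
Number of paths = 10206

Total paths from (0, 0) to (23, 4): C(27, 23) = 17550. Paths through (15, 3): (paths (0, 0) → (15, 3)) × (paths (15, 3) → (23, 4)) = C(18, 15) · C(9, 8) = 816 · 9 = 7344. Avoidance count = 17550 − 7344 = 10206.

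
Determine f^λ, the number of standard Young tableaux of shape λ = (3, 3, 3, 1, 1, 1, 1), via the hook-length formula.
# SYT of shape (3, 3, 3, 1, 1, 1, 1) = 3575

Hook-length formula: f^λ = n! / Π hook(c), product over all cells c of the Young diagram. For λ = (3, 3, 3, 1, 1, 1, 1), n = 13 boxes. Hook lengths by row (left-to-right, top-to-bottom): [9, 4, 3]; [8, 3, 2]; [7, 2, 1]; [4]; [3]; [2]; [1]. Product of hooks = 1741824. So f^λ = 13! / 1741824 = 6227020800 / 1741824 = 3575.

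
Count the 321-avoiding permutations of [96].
C_96 = 3721443204405954385563870541379246659709506697378694300

These 321-avoiding permutations are counted by the Catalan number C_n = (1/(n + 1)) · C(2n, n). For n = 96: C_96 = (1/97) · C(192, 96) = 360979990827377575399695442513786925991822149645733347100/97 = 3721443204405954385563870541379246659709506697378694300.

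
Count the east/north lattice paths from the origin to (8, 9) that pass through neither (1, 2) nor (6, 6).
Number of paths = 8554

Inclusion–exclusion. Total paths: C(17, 8) = 24310. Through P₁: C(3, 1)·C(14, 7) = 10296. Through P₂: C(12, 6)·C(5, 2) = 9240. Since P₁ is strictly southwest of P₂, a monotone path through both must visit P₁ then P₂; paths through both = C(3, 1)·C(9, 5)·C(5, 2) = 3780. Avoid both = 24310 − 10296 − 9240 + 3780 = 8554.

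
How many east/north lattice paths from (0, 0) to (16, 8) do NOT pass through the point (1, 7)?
Number of paths = 735343

Total paths from (0, 0) to (16, 8): C(24, 16) = 735471. Paths through (1, 7): (paths (0, 0) → (1, 7)) × (paths (1, 7) → (16, 8)) = C(8, 1) · C(16, 15) = 8 · 16 = 128. Avoidance count = 735471 − 128 = 735343.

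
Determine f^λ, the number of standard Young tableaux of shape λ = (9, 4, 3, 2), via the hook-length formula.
# SYT of shape (9, 4, 3, 2) = 2970240

Hook-length formula: f^λ = n! / Π hook(c), product over all cells c of the Young diagram. For λ = (9, 4, 3, 2), n = 18 boxes. Hook lengths by row (left-to-right, top-to-bottom): [12, 11, 9, 7, 5, 4, 3, 2, 1]; [6, 5, 3, 1]; [4, 3, 1]; [2, 1]. Product of hooks = 2155507200. So f^λ = 18! / 2155507200 = 6402373705728000 / 2155507200 = 2970240.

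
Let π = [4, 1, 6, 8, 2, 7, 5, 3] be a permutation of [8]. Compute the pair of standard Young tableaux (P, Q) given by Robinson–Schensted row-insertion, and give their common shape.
P = [1, 2, 3] / [4, 5, 7] / [6] / [8];  Q = [1, 3, 4] / [2, 5, 6] / [7] / [8];  common shape = (3, 3, 1, 1)

Row-insert the values π_1, π_2, … into P one at a time, bumping the leftmost entry strictly greater than the inserted value down to the next row. The recording tableau Q records, in position (i, j), the step at which that cell was added to P.
  Insert 4 (step 1): P = [4];  Q = [1]
  Insert 1 (step 2): P = [1] / [4];  Q = [1] / [2]
  Insert 6 (step 3): P = [1, 6] / [4];  Q = [1, 3] / [2]
  Insert 8 (step 4): P = [1, 6, 8] / [4];  Q = [1, 3, 4] / [2]
  Insert 2 (step 5): P = [1, 2, 8] / [4, 6];  Q = [1, 3, 4] / [2, 5]
  Insert 7 (step 6): P = [1, 2, 7] / [4, 6, 8];  Q = [1, 3, 4] / [2, 5, 6]
  Insert 5 (step 7): P = [1, 2, 5] / [4, 6, 7] / [8];  Q = [1, 3, 4] / [2, 5, 6] / [7]
  Insert 3 (step 8): P = [1, 2, 3] / [4, 5, 7] / [6] / [8];  Q = [1, 3, 4] / [2, 5, 6] / [7] / [8]
Final shape: (3, 3, 1, 1).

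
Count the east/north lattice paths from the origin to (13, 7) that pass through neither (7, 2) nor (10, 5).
Number of paths = 38058

Inclusion–exclusion. Total paths: C(20, 13) = 77520. Through P₁: C(9, 7)·C(11, 6) = 16632. Through P₂: C(15, 10)·C(5, 3) = 30030. Since P₁ is strictly southwest of P₂, a monotone path through both must visit P₁ then P₂; paths through both = C(9, 7)·C(6, 3)·C(5, 3) = 7200. Avoid both = 77520 − 16632 − 30030 + 7200 = 38058.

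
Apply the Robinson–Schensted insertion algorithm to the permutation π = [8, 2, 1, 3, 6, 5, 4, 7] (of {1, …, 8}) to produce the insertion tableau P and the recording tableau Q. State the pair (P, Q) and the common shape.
P = [1, 3, 4, 7] / [2, 5] / [6] / [8];  Q = [1, 4, 5, 8] / [2, 6] / [3] / [7];  common shape = (4, 2, 1, 1)

Row-insert the values π_1, π_2, … into P one at a time, bumping the leftmost entry strictly greater than the inserted value down to the next row. The recording tableau Q records, in position (i, j), the step at which that cell was added to P.
  Insert 8 (step 1): P = [8];  Q = [1]
  Insert 2 (step 2): P = [2] / [8];  Q = [1] / [2]
  Insert 1 (step 3): P = [1] / [2] / [8];  Q = [1] / [2] / [3]
  Insert 3 (step 4): P = [1, 3] / [2] / [8];  Q = [1, 4] / [2] / [3]
  Insert 6 (step 5): P = [1, 3, 6] / [2] / [8];  Q = [1, 4, 5] / [2] / [3]
  Insert 5 (step 6): P = [1, 3, 5] / [2, 6] / [8];  Q = [1, 4, 5] / [2, 6] / [3]
  Insert 4 (step 7): P = [1, 3, 4] / [2, 5] / [6] / [8];  Q = [1, 4, 5] / [2, 6] / [3] / [7]
  Insert 7 (step 8): P = [1, 3, 4, 7] / [2, 5] / [6] / [8];  Q = [1, 4, 5, 8] / [2, 6] / [3] / [7]
Final shape: (4, 2, 1, 1).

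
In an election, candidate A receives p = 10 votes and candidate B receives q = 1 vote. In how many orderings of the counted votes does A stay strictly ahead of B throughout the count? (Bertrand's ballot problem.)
Strict-lead orderings = 9

Total orderings of the 11 votes with 10 for A: C(11, 10) = 11. By the Bertrand ballot formula (Cycle Lemma / reflection principle), the number of orderings in which A is strictly ahead of B throughout is (p − q)/(p + q) · C(p + q, p) = (10 − 1)/(10 + 1) · 11 = 9.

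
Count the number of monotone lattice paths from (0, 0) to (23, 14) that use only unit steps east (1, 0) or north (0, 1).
Number of paths = 6107086800

A monotone lattice path from (0, 0) to (23, 14) consists of 23 east steps and 14 north steps in some order, so it is determined by which 23 of the 37 steps are east. The count is C(37, 23) = 6107086800.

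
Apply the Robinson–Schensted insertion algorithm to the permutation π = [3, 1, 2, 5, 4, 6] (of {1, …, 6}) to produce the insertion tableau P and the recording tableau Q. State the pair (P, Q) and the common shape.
P = [1, 2, 4, 6] / [3, 5];  Q = [1, 3, 4, 6] / [2, 5];  common shape = (4, 2)

Row-insert the values π_1, π_2, … into P one at a time, bumping the leftmost entry strictly greater than the inserted value down to the next row. The recording tableau Q records, in position (i, j), the step at which that cell was added to P.
  Insert 3 (step 1): P = [3];  Q = [1]
  Insert 1 (step 2): P = [1] / [3];  Q = [1] / [2]
  Insert 2 (step 3): P = [1, 2] / [3];  Q = [1, 3] / [2]
  Insert 5 (step 4): P = [1, 2, 5] / [3];  Q = [1, 3, 4] / [2]
  Insert 4 (step 5): P = [1, 2, 4] / [3, 5];  Q = [1, 3, 4] / [2, 5]
  Insert 6 (step 6): P = [1, 2, 4, 6] / [3, 5];  Q = [1, 3, 4, 6] / [2, 5]
Final shape: (4, 2).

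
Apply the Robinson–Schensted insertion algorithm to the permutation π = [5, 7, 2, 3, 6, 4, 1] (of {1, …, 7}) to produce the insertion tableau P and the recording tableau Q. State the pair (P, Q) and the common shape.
P = [1, 3, 4] / [2, 6] / [5] / [7];  Q = [1, 2, 5] / [3, 4] / [6] / [7];  common shape = (3, 2, 1, 1)

Row-insert the values π_1, π_2, … into P one at a time, bumping the leftmost entry strictly greater than the inserted value down to the next row. The recording tableau Q records, in position (i, j), the step at which that cell was added to P.
  Insert 5 (step 1): P = [5];  Q = [1]
  Insert 7 (step 2): P = [5, 7];  Q = [1, 2]
  Insert 2 (step 3): P = [2, 7] / [5];  Q = [1, 2] / [3]
  Insert 3 (step 4): P = [2, 3] / [5, 7];  Q = [1, 2] / [3, 4]
  Insert 6 (step 5): P = [2, 3, 6] / [5, 7];  Q = [1, 2, 5] / [3, 4]
  Insert 4 (step 6): P = [2, 3, 4] / [5, 6] / [7];  Q = [1, 2, 5] / [3, 4] / [6]
  Insert 1 (step 7): P = [1, 3, 4] / [2, 6] / [5] / [7];  Q = [1, 2, 5] / [3, 4] / [6] / [7]
Final shape: (3, 2, 1, 1).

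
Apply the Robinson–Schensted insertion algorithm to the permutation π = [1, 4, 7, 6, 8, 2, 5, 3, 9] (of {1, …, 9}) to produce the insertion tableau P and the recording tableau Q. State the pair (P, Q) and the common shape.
P = [1, 2, 3, 8, 9] / [4, 5] / [6] / [7];  Q = [1, 2, 3, 5, 9] / [4, 7] / [6] / [8];  common shape = (5, 2, 1, 1)

Row-insert the values π_1, π_2, … into P one at a time, bumping the leftmost entry strictly greater than the inserted value down to the next row. The recording tableau Q records, in position (i, j), the step at which that cell was added to P.
  Insert 1 (step 1): P = [1];  Q = [1]
  Insert 4 (step 2): P = [1, 4];  Q = [1, 2]
  Insert 7 (step 3): P = [1, 4, 7];  Q = [1, 2, 3]
  Insert 6 (step 4): P = [1, 4, 6] / [7];  Q = [1, 2, 3] / [4]
  Insert 8 (step 5): P = [1, 4, 6, 8] / [7];  Q = [1, 2, 3, 5] / [4]
  Insert 2 (step 6): P = [1, 2, 6, 8] / [4] / [7];  Q = [1, 2, 3, 5] / [4] / [6]
  Insert 5 (step 7): P = [1, 2, 5, 8] / [4, 6] / [7];  Q = [1, 2, 3, 5] / [4, 7] / [6]
  Insert 3 (step 8): P = [1, 2, 3, 8] / [4, 5] / [6] / [7];  Q = [1, 2, 3, 5] / [4, 7] / [6] / [8]
  Insert 9 (step 9): P = [1, 2, 3, 8, 9] / [4, 5] / [6] / [7];  Q = [1, 2, 3, 5, 9] / [4, 7] / [6] / [8]
Final shape: (5, 2, 1, 1).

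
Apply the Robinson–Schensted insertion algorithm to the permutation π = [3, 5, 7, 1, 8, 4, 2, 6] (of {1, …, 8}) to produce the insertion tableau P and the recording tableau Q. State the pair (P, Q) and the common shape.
P = [1, 2, 6, 8] / [3, 4, 7] / [5];  Q = [1, 2, 3, 5] / [4, 6, 8] / [7];  common shape = (4, 3, 1)

Row-insert the values π_1, π_2, … into P one at a time, bumping the leftmost entry strictly greater than the inserted value down to the next row. The recording tableau Q records, in position (i, j), the step at which that cell was added to P.
  Insert 3 (step 1): P = [3];  Q = [1]
  Insert 5 (step 2): P = [3, 5];  Q = [1, 2]
  Insert 7 (step 3): P = [3, 5, 7];  Q = [1, 2, 3]
  Insert 1 (step 4): P = [1, 5, 7] / [3];  Q = [1, 2, 3] / [4]
  Insert 8 (step 5): P = [1, 5, 7, 8] / [3];  Q = [1, 2, 3, 5] / [4]
  Insert 4 (step 6): P = [1, 4, 7, 8] / [3, 5];  Q = [1, 2, 3, 5] / [4, 6]
  Insert 2 (step 7): P = [1, 2, 7, 8] / [3, 4] / [5];  Q = [1, 2, 3, 5] / [4, 6] / [7]
  Insert 6 (step 8): P = [1, 2, 6, 8] / [3, 4, 7] / [5];  Q = [1, 2, 3, 5] / [4, 6, 8] / [7]
Final shape: (4, 3, 1).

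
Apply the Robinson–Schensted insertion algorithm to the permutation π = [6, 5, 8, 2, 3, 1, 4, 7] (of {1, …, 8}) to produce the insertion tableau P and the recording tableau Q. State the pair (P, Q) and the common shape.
P = [1, 3, 4, 7] / [2, 8] / [5] / [6];  Q = [1, 3, 7, 8] / [2, 5] / [4] / [6];  common shape = (4, 2, 1, 1)

Row-insert the values π_1, π_2, … into P one at a time, bumping the leftmost entry strictly greater than the inserted value down to the next row. The recording tableau Q records, in position (i, j), the step at which that cell was added to P.
  Insert 6 (step 1): P = [6];  Q = [1]
  Insert 5 (step 2): P = [5] / [6];  Q = [1] / [2]
  Insert 8 (step 3): P = [5, 8] / [6];  Q = [1, 3] / [2]
  Insert 2 (step 4): P = [2, 8] / [5] / [6];  Q = [1, 3] / [2] / [4]
  Insert 3 (step 5): P = [2, 3] / [5, 8] / [6];  Q = [1, 3] / [2, 5] / [4]
  Insert 1 (step 6): P = [1, 3] / [2, 8] / [5] / [6];  Q = [1, 3] / [2, 5] / [4] / [6]
  Insert 4 (step 7): P = [1, 3, 4] / [2, 8] / [5] / [6];  Q = [1, 3, 7] / [2, 5] / [4] / [6]
  Insert 7 (step 8): P = [1, 3, 4, 7] / [2, 8] / [5] / [6];  Q = [1, 3, 7, 8] / [2, 5] / [4] / [6]
Final shape: (4, 2, 1, 1).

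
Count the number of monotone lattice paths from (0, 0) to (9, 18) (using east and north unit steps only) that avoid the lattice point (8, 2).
Number of paths = 4686060

Total paths from (0, 0) to (9, 18): C(27, 9) = 4686825. Paths through (8, 2): (paths (0, 0) → (8, 2)) × (paths (8, 2) → (9, 18)) = C(10, 8) · C(17, 1) = 45 · 17 = 765. Avoidance count = 4686825 − 765 = 4686060.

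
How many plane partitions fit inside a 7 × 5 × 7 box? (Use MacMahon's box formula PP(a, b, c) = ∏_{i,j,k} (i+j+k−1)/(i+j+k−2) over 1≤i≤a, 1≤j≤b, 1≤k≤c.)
PP(7, 5, 7) = 13710834632352

Evaluate the triple product over i = 1..7, j = 1..5, k = 1..7. The factors are (2/1) · (3/2) · (4/3) · (5/4) · (6/5) · (7/6) · (8/7) · (3/2) · … (245 factors total). The numerators and denominators telescope so the product is an integer; carrying out the multiplication exactly gives PP(7, 5, 7) = 13710834632352.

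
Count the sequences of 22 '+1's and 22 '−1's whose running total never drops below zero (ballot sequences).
C_22 = 91482563640

These ballot sequences are counted by the Catalan number C_n = (1/(n + 1)) · C(2n, n). For n = 22: C_22 = (1/23) · C(44, 22) = 2104098963720/23 = 91482563640.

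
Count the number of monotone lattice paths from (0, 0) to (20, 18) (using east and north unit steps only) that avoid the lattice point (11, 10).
Number of paths = 25003474650

Total paths from (0, 0) to (20, 18): C(38, 20) = 33578000610. Paths through (11, 10): (paths (0, 0) → (11, 10)) × (paths (11, 10) → (20, 18)) = C(21, 11) · C(17, 9) = 352716 · 24310 = 8574525960. Avoidance count = 33578000610 − 8574525960 = 25003474650.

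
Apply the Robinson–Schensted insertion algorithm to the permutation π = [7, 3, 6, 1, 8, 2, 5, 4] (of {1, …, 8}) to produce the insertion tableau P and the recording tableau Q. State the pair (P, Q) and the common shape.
P = [1, 2, 4] / [3, 5, 8] / [6] / [7];  Q = [1, 3, 5] / [2, 6, 7] / [4] / [8];  common shape = (3, 3, 1, 1)

Row-insert the values π_1, π_2, … into P one at a time, bumping the leftmost entry strictly greater than the inserted value down to the next row. The recording tableau Q records, in position (i, j), the step at which that cell was added to P.
  Insert 7 (step 1): P = [7];  Q = [1]
  Insert 3 (step 2): P = [3] / [7];  Q = [1] / [2]
  Insert 6 (step 3): P = [3, 6] / [7];  Q = [1, 3] / [2]
  Insert 1 (step 4): P = [1, 6] / [3] / [7];  Q = [1, 3] / [2] / [4]
  Insert 8 (step 5): P = [1, 6, 8] / [3] / [7];  Q = [1, 3, 5] / [2] / [4]
  Insert 2 (step 6): P = [1, 2, 8] / [3, 6] / [7];  Q = [1, 3, 5] / [2, 6] / [4]
  Insert 5 (step 7): P = [1, 2, 5] / [3, 6, 8] / [7];  Q = [1, 3, 5] / [2, 6, 7] / [4]
  Insert 4 (step 8): P = [1, 2, 4] / [3, 5, 8] / [6] / [7];  Q = [1, 3, 5] / [2, 6, 7] / [4] / [8]
Final shape: (3, 3, 1, 1).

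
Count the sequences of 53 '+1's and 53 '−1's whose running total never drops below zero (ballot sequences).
C_53 = 116157871455782434250553845880

These ballot sequences are counted by the Catalan number C_n = (1/(n + 1)) · C(2n, n). For n = 53: C_53 = (1/54) · C(106, 53) = 6272525058612251449529907677520/54 = 116157871455782434250553845880.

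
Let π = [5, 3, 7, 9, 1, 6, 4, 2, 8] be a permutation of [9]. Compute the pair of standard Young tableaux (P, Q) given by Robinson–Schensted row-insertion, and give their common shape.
P = [1, 2, 8] / [3, 4, 9] / [5, 6] / [7];  Q = [1, 3, 4] / [2, 6, 9] / [5, 7] / [8];  common shape = (3, 3, 2, 1)

Row-insert the values π_1, π_2, … into P one at a time, bumping the leftmost entry strictly greater than the inserted value down to the next row. The recording tableau Q records, in position (i, j), the step at which that cell was added to P.
  Insert 5 (step 1): P = [5];  Q = [1]
  Insert 3 (step 2): P = [3] / [5];  Q = [1] / [2]
  Insert 7 (step 3): P = [3, 7] / [5];  Q = [1, 3] / [2]
  Insert 9 (step 4): P = [3, 7, 9] / [5];  Q = [1, 3, 4] / [2]
  Insert 1 (step 5): P = [1, 7, 9] / [3] / [5];  Q = [1, 3, 4] / [2] / [5]
  Insert 6 (step 6): P = [1, 6, 9] / [3, 7] / [5];  Q = [1, 3, 4] / [2, 6] / [5]
  Insert 4 (step 7): P = [1, 4, 9] / [3, 6] / [5, 7];  Q = [1, 3, 4] / [2, 6] / [5, 7]
  Insert 2 (step 8): P = [1, 2, 9] / [3, 4] / [5, 6] / [7];  Q = [1, 3, 4] / [2, 6] / [5, 7] / [8]
  Insert 8 (step 9): P = [1, 2, 8] / [3, 4, 9] / [5, 6] / [7];  Q = [1, 3, 4] / [2, 6, 9] / [5, 7] / [8]
Final shape: (3, 3, 2, 1).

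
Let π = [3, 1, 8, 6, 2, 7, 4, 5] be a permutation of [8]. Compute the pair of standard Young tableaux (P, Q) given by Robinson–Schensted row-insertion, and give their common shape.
P = [1, 2, 4, 5] / [3, 6, 7] / [8];  Q = [1, 3, 6, 8] / [2, 4, 7] / [5];  common shape = (4, 3, 1)

Row-insert the values π_1, π_2, … into P one at a time, bumping the leftmost entry strictly greater than the inserted value down to the next row. The recording tableau Q records, in position (i, j), the step at which that cell was added to P.
  Insert 3 (step 1): P = [3];  Q = [1]
  Insert 1 (step 2): P = [1] / [3];  Q = [1] / [2]
  Insert 8 (step 3): P = [1, 8] / [3];  Q = [1, 3] / [2]
  Insert 6 (step 4): P = [1, 6] / [3, 8];  Q = [1, 3] / [2, 4]
  Insert 2 (step 5): P = [1, 2] / [3, 6] / [8];  Q = [1, 3] / [2, 4] / [5]
  Insert 7 (step 6): P = [1, 2, 7] / [3, 6] / [8];  Q = [1, 3, 6] / [2, 4] / [5]
  Insert 4 (step 7): P = [1, 2, 4] / [3, 6, 7] / [8];  Q = [1, 3, 6] / [2, 4, 7] / [5]
  Insert 5 (step 8): P = [1, 2, 4, 5] / [3, 6, 7] / [8];  Q = [1, 3, 6, 8] / [2, 4, 7] / [5]
Final shape: (4, 3, 1).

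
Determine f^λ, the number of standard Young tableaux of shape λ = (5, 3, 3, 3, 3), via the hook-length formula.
# SYT of shape (5, 3, 3, 3, 3) = 340340

Hook-length formula: f^λ = n! / Π hook(c), product over all cells c of the Young diagram. For λ = (5, 3, 3, 3, 3), n = 17 boxes. Hook lengths by row (left-to-right, top-to-bottom): [9, 8, 7, 2, 1]; [6, 5, 4]; [5, 4, 3]; [4, 3, 2]; [3, 2, 1]. Product of hooks = 1045094400. So f^λ = 17! / 1045094400 = 355687428096000 / 1045094400 = 340340.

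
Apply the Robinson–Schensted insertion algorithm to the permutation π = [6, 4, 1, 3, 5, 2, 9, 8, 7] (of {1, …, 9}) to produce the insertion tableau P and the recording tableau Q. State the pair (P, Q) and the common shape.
P = [1, 2, 5, 7] / [3, 8] / [4, 9] / [6];  Q = [1, 4, 5, 7] / [2, 8] / [3, 9] / [6];  common shape = (4, 2, 2, 1)

Row-insert the values π_1, π_2, … into P one at a time, bumping the leftmost entry strictly greater than the inserted value down to the next row. The recording tableau Q records, in position (i, j), the step at which that cell was added to P.
  Insert 6 (step 1): P = [6];  Q = [1]
  Insert 4 (step 2): P = [4] / [6];  Q = [1] / [2]
  Insert 1 (step 3): P = [1] / [4] / [6];  Q = [1] / [2] / [3]
  Insert 3 (step 4): P = [1, 3] / [4] / [6];  Q = [1, 4] / [2] / [3]
  Insert 5 (step 5): P = [1, 3, 5] / [4] / [6];  Q = [1, 4, 5] / [2] / [3]
  Insert 2 (step 6): P = [1, 2, 5] / [3] / [4] / [6];  Q = [1, 4, 5] / [2] / [3] / [6]
  Insert 9 (step 7): P = [1, 2, 5, 9] / [3] / [4] / [6];  Q = [1, 4, 5, 7] / [2] / [3] / [6]
  Insert 8 (step 8): P = [1, 2, 5, 8] / [3, 9] / [4] / [6];  Q = [1, 4, 5, 7] / [2, 8] / [3] / [6]
  Insert 7 (step 9): P = [1, 2, 5, 7] / [3, 8] / [4, 9] / [6];  Q = [1, 4, 5, 7] / [2, 8] / [3, 9] / [6]
Final shape: (4, 2, 2, 1).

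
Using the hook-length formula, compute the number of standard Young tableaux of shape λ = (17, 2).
# SYT of shape (17, 2) = 152

Hook-length formula: f^λ = n! / Π hook(c), product over all cells c of the Young diagram. For λ = (17, 2), n = 19 boxes. Hook lengths by row (left-to-right, top-to-bottom): [18, 17, 15, 14, 13, 12, 11, 10, 9, 8, 7, 6, 5, 4, 3, 2, 1]; [2, 1]. Product of hooks = 800296713216000. So f^λ = 19! / 800296713216000 = 121645100408832000 / 800296713216000 = 152.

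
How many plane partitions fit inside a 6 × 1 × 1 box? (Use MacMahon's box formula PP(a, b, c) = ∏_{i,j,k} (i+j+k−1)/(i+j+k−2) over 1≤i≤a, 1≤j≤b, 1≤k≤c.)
PP(6, 1, 1) = 7

Evaluate the triple product over i = 1..6, j = 1..1, k = 1..1. The factors are (2/1) · (3/2) · (4/3) · (5/4) · (6/5) · (7/6). The numerators and denominators telescope so the product is an integer; carrying out the multiplication exactly gives PP(6, 1, 1) = 7.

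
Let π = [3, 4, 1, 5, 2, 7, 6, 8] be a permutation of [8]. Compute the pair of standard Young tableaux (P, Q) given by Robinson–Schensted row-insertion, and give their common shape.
P = [1, 2, 5, 6, 8] / [3, 4, 7];  Q = [1, 2, 4, 6, 8] / [3, 5, 7];  common shape = (5, 3)

Row-insert the values π_1, π_2, … into P one at a time, bumping the leftmost entry strictly greater than the inserted value down to the next row. The recording tableau Q records, in position (i, j), the step at which that cell was added to P.
  Insert 3 (step 1): P = [3];  Q = [1]
  Insert 4 (step 2): P = [3, 4];  Q = [1, 2]
  Insert 1 (step 3): P = [1, 4] / [3];  Q = [1, 2] / [3]
  Insert 5 (step 4): P = [1, 4, 5] / [3];  Q = [1, 2, 4] / [3]
  Insert 2 (step 5): P = [1, 2, 5] / [3, 4];  Q = [1, 2, 4] / [3, 5]
  Insert 7 (step 6): P = [1, 2, 5, 7] / [3, 4];  Q = [1, 2, 4, 6] / [3, 5]
  Insert 6 (step 7): P = [1, 2, 5, 6] / [3, 4, 7];  Q = [1, 2, 4, 6] / [3, 5, 7]
  Insert 8 (step 8): P = [1, 2, 5, 6, 8] / [3, 4, 7];  Q = [1, 2, 4, 6, 8] / [3, 5, 7]
Final shape: (5, 3).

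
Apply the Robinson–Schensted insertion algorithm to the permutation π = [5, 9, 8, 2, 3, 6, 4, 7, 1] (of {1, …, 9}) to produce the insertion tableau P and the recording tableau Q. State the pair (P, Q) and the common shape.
P = [1, 3, 4, 7] / [2, 6] / [5] / [8] / [9];  Q = [1, 2, 6, 8] / [3, 5] / [4] / [7] / [9];  common shape = (4, 2, 1, 1, 1)

Row-insert the values π_1, π_2, … into P one at a time, bumping the leftmost entry strictly greater than the inserted value down to the next row. The recording tableau Q records, in position (i, j), the step at which that cell was added to P.
  Insert 5 (step 1): P = [5];  Q = [1]
  Insert 9 (step 2): P = [5, 9];  Q = [1, 2]
  Insert 8 (step 3): P = [5, 8] / [9];  Q = [1, 2] / [3]
  Insert 2 (step 4): P = [2, 8] / [5] / [9];  Q = [1, 2] / [3] / [4]
  Insert 3 (step 5): P = [2, 3] / [5, 8] / [9];  Q = [1, 2] / [3, 5] / [4]
  Insert 6 (step 6): P = [2, 3, 6] / [5, 8] / [9];  Q = [1, 2, 6] / [3, 5] / [4]
  Insert 4 (step 7): P = [2, 3, 4] / [5, 6] / [8] / [9];  Q = [1, 2, 6] / [3, 5] / [4] / [7]
  Insert 7 (step 8): P = [2, 3, 4, 7] / [5, 6] / [8] / [9];  Q = [1, 2, 6, 8] / [3, 5] / [4] / [7]
  Insert 1 (step 9): P = [1, 3, 4, 7] / [2, 6] / [5] / [8] / [9];  Q = [1, 2, 6, 8] / [3, 5] / [4] / [7] / [9]
Final shape: (4, 2, 1, 1, 1).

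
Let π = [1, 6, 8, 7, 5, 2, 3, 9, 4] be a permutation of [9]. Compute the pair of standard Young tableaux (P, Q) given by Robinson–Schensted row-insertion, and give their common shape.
P = [1, 2, 3, 4] / [5, 7, 9] / [6] / [8];  Q = [1, 2, 3, 8] / [4, 7, 9] / [5] / [6];  common shape = (4, 3, 1, 1)

Row-insert the values π_1, π_2, … into P one at a time, bumping the leftmost entry strictly greater than the inserted value down to the next row. The recording tableau Q records, in position (i, j), the step at which that cell was added to P.
  Insert 1 (step 1): P = [1];  Q = [1]
  Insert 6 (step 2): P = [1, 6];  Q = [1, 2]
  Insert 8 (step 3): P = [1, 6, 8];  Q = [1, 2, 3]
  Insert 7 (step 4): P = [1, 6, 7] / [8];  Q = [1, 2, 3] / [4]
  Insert 5 (step 5): P = [1, 5, 7] / [6] / [8];  Q = [1, 2, 3] / [4] / [5]
  Insert 2 (step 6): P = [1, 2, 7] / [5] / [6] / [8];  Q = [1, 2, 3] / [4] / [5] / [6]
  Insert 3 (step 7): P = [1, 2, 3] / [5, 7] / [6] / [8];  Q = [1, 2, 3] / [4, 7] / [5] / [6]
  Insert 9 (step 8): P = [1, 2, 3, 9] / [5, 7] / [6] / [8];  Q = [1, 2, 3, 8] / [4, 7] / [5] / [6]
  Insert 4 (step 9): P = [1, 2, 3, 4] / [5, 7, 9] / [6] / [8];  Q = [1, 2, 3, 8] / [4, 7, 9] / [5] / [6]
Final shape: (4, 3, 1, 1).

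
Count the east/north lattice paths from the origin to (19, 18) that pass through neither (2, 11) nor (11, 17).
Number of paths = 17455881678

Inclusion–exclusion. Total paths: C(37, 19) = 17672631900. Through P₁: C(13, 2)·C(24, 17) = 26996112. Through P₂: C(28, 11)·C(9, 8) = 193267620. Since P₁ is strictly southwest of P₂, a monotone path through both must visit P₁ then P₂; paths through both = C(13, 2)·C(15, 9)·C(9, 8) = 3513510. Avoid both = 17672631900 − 26996112 − 193267620 + 3513510 = 17455881678.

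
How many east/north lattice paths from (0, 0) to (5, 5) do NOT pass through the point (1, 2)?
Number of paths = 147

Total paths from (0, 0) to (5, 5): C(10, 5) = 252. Paths through (1, 2): (paths (0, 0) → (1, 2)) × (paths (1, 2) → (5, 5)) = C(3, 1) · C(7, 4) = 3 · 35 = 105. Avoidance count = 252 − 105 = 147.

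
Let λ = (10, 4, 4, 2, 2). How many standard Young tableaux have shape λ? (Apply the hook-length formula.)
# SYT of shape (10, 4, 4, 2, 2) = 525275520

Hook-length formula: f^λ = n! / Π hook(c), product over all cells c of the Young diagram. For λ = (10, 4, 4, 2, 2), n = 22 boxes. Hook lengths by row (left-to-right, top-to-bottom): [14, 13, 10, 9, 6, 5, 4, 3, 2, 1]; [7, 6, 3, 2]; [6, 5, 2, 1]; [3, 2]; [2, 1]. Product of hooks = 2139830784000. So f^λ = 22! / 2139830784000 = 1124000727777607680000 / 2139830784000 = 525275520.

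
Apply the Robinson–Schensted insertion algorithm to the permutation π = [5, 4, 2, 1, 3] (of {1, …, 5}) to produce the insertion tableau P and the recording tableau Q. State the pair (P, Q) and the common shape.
P = [1, 3] / [2] / [4] / [5];  Q = [1, 5] / [2] / [3] / [4];  common shape = (2, 1, 1, 1)

Row-insert the values π_1, π_2, … into P one at a time, bumping the leftmost entry strictly greater than the inserted value down to the next row. The recording tableau Q records, in position (i, j), the step at which that cell was added to P.
  Insert 5 (step 1): P = [5];  Q = [1]
  Insert 4 (step 2): P = [4] / [5];  Q = [1] / [2]
  Insert 2 (step 3): P = [2] / [4] / [5];  Q = [1] / [2] / [3]
  Insert 1 (step 4): P = [1] / [2] / [4] / [5];  Q = [1] / [2] / [3] / [4]
  Insert 3 (step 5): P = [1, 3] / [2] / [4] / [5];  Q = [1, 5] / [2] / [3] / [4]
Final shape: (2, 1, 1, 1).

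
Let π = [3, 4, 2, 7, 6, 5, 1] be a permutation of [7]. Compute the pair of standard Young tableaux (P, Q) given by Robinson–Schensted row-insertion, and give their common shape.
P = [1, 4, 5] / [2, 6] / [3] / [7];  Q = [1, 2, 4] / [3, 5] / [6] / [7];  common shape = (3, 2, 1, 1)

Row-insert the values π_1, π_2, … into P one at a time, bumping the leftmost entry strictly greater than the inserted value down to the next row. The recording tableau Q records, in position (i, j), the step at which that cell was added to P.
  Insert 3 (step 1): P = [3];  Q = [1]
  Insert 4 (step 2): P = [3, 4];  Q = [1, 2]
  Insert 2 (step 3): P = [2, 4] / [3];  Q = [1, 2] / [3]
  Insert 7 (step 4): P = [2, 4, 7] / [3];  Q = [1, 2, 4] / [3]
  Insert 6 (step 5): P = [2, 4, 6] / [3, 7];  Q = [1, 2, 4] / [3, 5]
  Insert 5 (step 6): P = [2, 4, 5] / [3, 6] / [7];  Q = [1, 2, 4] / [3, 5] / [6]
  Insert 1 (step 7): P = [1, 4, 5] / [2, 6] / [3] / [7];  Q = [1, 2, 4] / [3, 5] / [6] / [7]
Final shape: (3, 2, 1, 1).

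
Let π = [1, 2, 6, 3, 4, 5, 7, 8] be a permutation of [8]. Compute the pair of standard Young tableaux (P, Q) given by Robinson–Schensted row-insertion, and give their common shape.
P = [1, 2, 3, 4, 5, 7, 8] / [6];  Q = [1, 2, 3, 5, 6, 7, 8] / [4];  common shape = (7, 1)

Row-insert the values π_1, π_2, … into P one at a time, bumping the leftmost entry strictly greater than the inserted value down to the next row. The recording tableau Q records, in position (i, j), the step at which that cell was added to P.
  Insert 1 (step 1): P = [1];  Q = [1]
  Insert 2 (step 2): P = [1, 2];  Q = [1, 2]
  Insert 6 (step 3): P = [1, 2, 6];  Q = [1, 2, 3]
  Insert 3 (step 4): P = [1, 2, 3] / [6];  Q = [1, 2, 3] / [4]
  Insert 4 (step 5): P = [1, 2, 3, 4] / [6];  Q = [1, 2, 3, 5] / [4]
  Insert 5 (step 6): P = [1, 2, 3, 4, 5] / [6];  Q = [1, 2, 3, 5, 6] / [4]
  Insert 7 (step 7): P = [1, 2, 3, 4, 5, 7] / [6];  Q = [1, 2, 3, 5, 6, 7] / [4]
  Insert 8 (step 8): P = [1, 2, 3, 4, 5, 7, 8] / [6];  Q = [1, 2, 3, 5, 6, 7, 8] / [4]
Final shape: (7, 1).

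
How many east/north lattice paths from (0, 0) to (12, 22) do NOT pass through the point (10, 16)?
Number of paths = 399625460

Total paths from (0, 0) to (12, 22): C(34, 12) = 548354040. Paths through (10, 16): (paths (0, 0) → (10, 16)) × (paths (10, 16) → (12, 22)) = C(26, 10) · C(8, 2) = 5311735 · 28 = 148728580. Avoidance count = 548354040 − 148728580 = 399625460.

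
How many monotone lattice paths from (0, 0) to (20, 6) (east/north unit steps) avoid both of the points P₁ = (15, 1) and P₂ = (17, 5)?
Number of paths = 121822

Inclusion–exclusion. Total paths: C(26, 20) = 230230. Through P₁: C(16, 15)·C(10, 5) = 4032. Through P₂: C(22, 17)·C(4, 3) = 105336. Since P₁ is strictly southwest of P₂, a monotone path through both must visit P₁ then P₂; paths through both = C(16, 15)·C(6, 2)·C(4, 3) = 960. Avoid both = 230230 − 4032 − 105336 + 960 = 121822.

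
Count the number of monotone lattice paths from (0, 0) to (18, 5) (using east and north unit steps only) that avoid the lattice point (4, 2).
Number of paths = 23449

Total paths from (0, 0) to (18, 5): C(23, 18) = 33649. Paths through (4, 2): (paths (0, 0) → (4, 2)) × (paths (4, 2) → (18, 5)) = C(6, 4) · C(17, 14) = 15 · 680 = 10200. Avoidance count = 33649 − 10200 = 23449.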